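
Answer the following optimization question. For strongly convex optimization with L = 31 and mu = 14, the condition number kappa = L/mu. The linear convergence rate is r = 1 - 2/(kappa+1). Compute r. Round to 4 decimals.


Step 1: Compute the condition number.
kappa = L/mu = 31/14 = 2.2143
Step 2: Compute the convergence rate.
r = 1 - 2/(kappa + 1) = 1 - 2*mu/(L + mu) = (L - mu)/(L + mu) = 17/45 = 0.3778


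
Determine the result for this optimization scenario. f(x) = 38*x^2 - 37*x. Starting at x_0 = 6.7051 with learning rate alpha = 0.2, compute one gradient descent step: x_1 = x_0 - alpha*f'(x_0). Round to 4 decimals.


We compute the gradient at x_0 and apply the update.
f'(x) = 76*x - 37
f'(6.7051) = 76*6.7051 - 37 = 472.5876
x_1 = 6.7051 - 0.2*472.5876 = -87.8124


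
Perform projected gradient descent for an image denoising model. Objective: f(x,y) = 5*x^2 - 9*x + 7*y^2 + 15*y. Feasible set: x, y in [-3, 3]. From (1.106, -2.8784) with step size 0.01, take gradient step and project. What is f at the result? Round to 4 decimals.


Step 1: Compute gradient at (1.106, -2.8784).
grad_x = 2*5*1.106 - 9 = 2.06
grad_y = 2*7*-2.8784 + 15 = -25.2976
Step 2: Gradient step.
x_raw = 1.106 - 0.01*2.06 = 1.0854
y_raw = -2.8784 - 0.01*-25.2976 = -2.6254
Step 3: Project onto [-3, 3].
x_proj = clip(1.0854) = 1.0854
y_proj = clip(-2.6254) = -2.6254
Step 4: Evaluate f.
f(1.0854, -2.6254) = 4.9905


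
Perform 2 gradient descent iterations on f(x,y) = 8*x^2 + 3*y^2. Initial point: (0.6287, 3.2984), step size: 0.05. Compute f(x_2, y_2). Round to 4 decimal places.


Gradient descent on f(x,y) = 8*x^2 + 3*y^2.
Starting point: (0.6287, 3.2984), alpha = 0.05
Step 1: grad_x = 2*8*0.6287 = 10.0592, grad_y = 2*3*3.2984 = 19.7904
  x_1 = 0.6287 - 0.05*10.0592 = 0.1257
  y_1 = 3.2984 - 0.05*19.7904 = 2.3089
Step 2: grad_x = 2*8*0.1257 = 2.0118, grad_y = 2*3*2.3089 = 13.8533
  x_2 = 0.1257 - 0.05*2.0118 = 0.0251
  y_2 = 2.3089 - 0.05*13.8533 = 1.6162
f(0.0251, 1.6162) = 8*0.0251^2 + 3*1.6162^2 = 7.8415


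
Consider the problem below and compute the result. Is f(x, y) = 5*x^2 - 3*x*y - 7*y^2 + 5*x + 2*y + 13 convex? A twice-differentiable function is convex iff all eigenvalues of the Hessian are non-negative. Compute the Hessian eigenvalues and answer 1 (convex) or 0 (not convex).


The Hessian of f(x,y) = 5*x^2 - 3*x*y - 7*y^2 + 5*x + 2*y + 13 is:
H = [[10, -3], [-3, -14]]
Trace = 10 - 14 = -4
Determinant = 10*-14 - (-3)^2 = -149
Discriminant = (-4)^2 - 4*-149 = 612.0
Eigenvalues: lambda_1 = -14.3693, lambda_2 = 10.3693
The function is not convex.

0


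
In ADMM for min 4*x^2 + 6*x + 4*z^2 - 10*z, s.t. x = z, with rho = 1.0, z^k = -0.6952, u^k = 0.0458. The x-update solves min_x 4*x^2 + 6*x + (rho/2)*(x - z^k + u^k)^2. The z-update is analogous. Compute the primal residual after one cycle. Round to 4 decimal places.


ADMM iteration with rho = 1.0, z^k = -0.6952, u^k = 0.0458
Step 1: x-update.
Minimize 4*x^2 + 6*x + (1.0/2)*(x + 0.6952 + 0.0458)^2
FOC: (2*4 + 1.0)*x = -6 + 1.0*(-0.6952 - 0.0458)
x^{k+1} = -0.749
Step 2: z-update.
Minimize 4*z^2 - 10*z + (1.0/2)*(-0.749 - z + 0.0458)^2
FOC: (2*4 + 1.0)*z = 10 + 1.0*(-0.749 + 0.0458)
z^{k+1} = 1.033
Step 3: u-update.
u^{k+1} = 0.0458 - 0.749 - 1.033 = -1.7362
Step 4: Primal residual = |-0.749 - 1.033| = 1.782


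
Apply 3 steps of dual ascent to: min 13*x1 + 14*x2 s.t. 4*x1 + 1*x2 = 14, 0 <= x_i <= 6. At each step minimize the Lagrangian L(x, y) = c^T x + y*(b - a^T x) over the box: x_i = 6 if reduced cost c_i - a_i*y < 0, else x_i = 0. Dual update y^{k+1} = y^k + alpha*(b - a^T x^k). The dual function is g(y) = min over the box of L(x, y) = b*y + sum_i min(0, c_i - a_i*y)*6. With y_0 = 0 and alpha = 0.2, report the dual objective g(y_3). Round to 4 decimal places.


Dual ascent for LP: min 13*x1 + 14*x2, 4*x1 + 1*x2 = 14, 0 <= x_i <= 6
Step 1: y^k = 0.0, reduced costs: (13.0, 14.0)
  x^k = (0.0, 0.0), subgradient = b - a^T x = 14.0
  y^{k+1} = 0.0 + 0.2*14.0 = 2.8
Step 2: y^k = 2.8, reduced costs: (1.8, 11.2)
  x^k = (0.0, 0.0), subgradient = b - a^T x = 14.0
  y^{k+1} = 2.8 + 0.2*14.0 = 5.6
Step 3: y^k = 5.6, reduced costs: (-9.4, 8.4)
  x^k = (6.0, 0.0), subgradient = b - a^T x = -10.0
  y^{k+1} = 5.6 + 0.2*-10.0 = 3.6
Dual objective at y_3 = 3.6: reduced costs (-1.4, 10.4), box minimizer x = (6.0, 0.0)
g(y_3) = b*y + (c1 - a1*y)*x1 + (c2 - a2*y)*x2 = 14*3.6 + (-1.4)*6.0 + 10.4*0.0 = 50.4 - 8.4 + 0.0 = 42.0


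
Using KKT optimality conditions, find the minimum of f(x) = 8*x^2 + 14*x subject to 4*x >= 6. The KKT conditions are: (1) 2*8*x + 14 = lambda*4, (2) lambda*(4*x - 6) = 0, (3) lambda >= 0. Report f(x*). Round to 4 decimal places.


Step 1: Try lambda = 0 (constraint inactive).
x_unc = -14/(2*8) = -0.875
Check: 4*-0.875 = -3.5 < 6 -- violated!
Step 2: Constraint must be active: 4*x = 6
x* = 6/4 = 1.5
lambda = (2*8*1.5 + 14)/4 = 9.5
Step 3: Compute optimal value.
f(x*) = 8*1.5^2 + 14*1.5 = 39.0


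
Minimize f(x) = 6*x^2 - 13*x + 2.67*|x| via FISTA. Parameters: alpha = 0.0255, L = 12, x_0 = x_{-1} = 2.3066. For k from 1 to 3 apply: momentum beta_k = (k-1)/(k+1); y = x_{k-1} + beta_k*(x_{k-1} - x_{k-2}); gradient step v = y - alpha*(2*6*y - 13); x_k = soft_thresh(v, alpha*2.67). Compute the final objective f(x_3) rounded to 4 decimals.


FISTA on f(x) = 6*x^2 - 13*x + 2.67*|x|
L = 12, alpha = 0.0255
Iteration 1: beta = 0.0, y = 2.3066 + 0.0*(2.3066 - 2.3066) = 2.3066
  grad(y) = 14.6792, v = y - alpha*grad = 1.9323
  prox(v) = soft_thresh(1.9323, 0.0681) = 1.8642
Iteration 2: beta = 0.3333, y = 1.8642 + 0.3333*(1.8642 - 2.3066) = 1.7167
  grad(y) = 7.6007, v = y - alpha*grad = 1.5229
  prox(v) = soft_thresh(1.5229, 0.0681) = 1.4548
Iteration 3: beta = 0.5, y = 1.4548 + 0.5*(1.4548 - 1.8642) = 1.2501
  grad(y) = 2.0017, v = y - alpha*grad = 1.1991
  prox(v) = soft_thresh(1.1991, 0.0681) = 1.131
f(x_3) = 6*1.131^2 - 13*1.131 + 2.67*|1.131| = -4.0082


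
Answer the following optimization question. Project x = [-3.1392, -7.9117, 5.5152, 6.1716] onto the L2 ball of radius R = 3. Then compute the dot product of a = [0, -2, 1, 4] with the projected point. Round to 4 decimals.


Step 1: Compute ||x|| (intermediates to 6 decimals).
||x|| = sqrt((-3.1392)^2 + (-7.9117)^2 + 5.5152^2 + 6.1716^2) = 11.872475
Step 2: Project.
Since ||x|| > R, scale = R/||x|| = 3/11.872475 = 0.252685, proj(x) = scale * x
proj(x) = [-0.793229, -1.999168, 1.393608, 1.559471]
Step 3: Dot product.
a^T * proj(x) = 0*(-0.793229) - 2*(-1.999168) + 1*1.393608 + 4*1.559471 = 11.6298


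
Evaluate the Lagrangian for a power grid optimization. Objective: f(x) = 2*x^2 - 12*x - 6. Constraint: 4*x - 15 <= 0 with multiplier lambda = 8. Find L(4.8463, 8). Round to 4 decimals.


Step 1: Evaluate f(x).
f(4.8463) = 2*4.8463^2 - 12*4.8463 - 6 = -17.1824
Step 2: Evaluate g(x).
g(4.8463) = 4*4.8463 - 15 = 4.3852
Step 3: Compute Lagrangian.
L = -17.1824 + 8*4.3852 = 17.8992


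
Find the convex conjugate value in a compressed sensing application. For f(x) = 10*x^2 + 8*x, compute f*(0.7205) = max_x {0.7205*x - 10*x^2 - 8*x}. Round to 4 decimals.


f*(y) = sup_x {y*x - a*x^2 - b*x} = sup_x {(y-b)*x - a*x^2}
FOC: (y - b) - 2a*x = 0 => x* = (y - b)/(2a)
x* = (0.7205 - 8)/(2*10) = -0.364
f*(0.7205) = (y-b)^2/(4a) = (0.7205 - 8)^2/(4*10)
= 52.9911/40 = 1.3248


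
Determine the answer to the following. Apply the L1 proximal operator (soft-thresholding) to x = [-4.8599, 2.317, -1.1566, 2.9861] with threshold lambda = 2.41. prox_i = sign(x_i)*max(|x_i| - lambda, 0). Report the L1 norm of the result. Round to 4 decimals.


Soft-thresholding with lambda = 2.41:
prox(-4.8599) = sign(-4.8599)*max(|-4.8599| - 2.41, 0) = -2.4499
prox(2.317) = sign(2.317)*max(|2.317| - 2.41, 0) = 0.0
prox(-1.1566) = sign(-1.1566)*max(|-1.1566| - 2.41, 0) = 0.0
prox(2.9861) = sign(2.9861)*max(|2.9861| - 2.41, 0) = 0.5761
prox(x) = [-2.4499, 0.0, 0.0, 0.5761]
||prox(x)||_1 = 2.4499 + 0.0 + 0.0 + 0.5761 = 3.026


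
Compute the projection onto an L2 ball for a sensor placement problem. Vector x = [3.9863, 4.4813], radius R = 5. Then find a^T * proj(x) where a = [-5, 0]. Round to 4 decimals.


Step 1: Compute ||x|| (intermediates to 6 decimals).
||x|| = sqrt(3.9863^2 + 4.4813^2) = 5.997719
Step 2: Project.
Since ||x|| > R, scale = R/||x|| = 5/5.997719 = 0.83365, proj(x) = scale * x
proj(x) = [3.323179, 3.735836]
Step 3: Dot product.
a^T * proj(x) = -5*3.323179 + 0*3.735836 = -16.6159


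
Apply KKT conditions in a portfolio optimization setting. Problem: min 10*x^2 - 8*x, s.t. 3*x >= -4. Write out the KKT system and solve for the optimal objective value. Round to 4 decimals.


Step 1: Try lambda = 0 (constraint inactive).
Stationarity: 2*10*x - 8 = 0
x* = 8/(2*10) = 0.4
Check constraint: 3*0.4 = 1.2 >= -4 -- satisfied.
Step 2: Compute optimal value.
f(x*) = 10*0.4^2 - 8*0.4 = -1.6


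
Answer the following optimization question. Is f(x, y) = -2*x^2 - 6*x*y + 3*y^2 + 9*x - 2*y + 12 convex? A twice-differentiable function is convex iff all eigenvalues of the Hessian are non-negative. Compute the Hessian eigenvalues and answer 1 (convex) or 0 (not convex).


The Hessian of f(x,y) = -2*x^2 - 6*x*y + 3*y^2 + 9*x - 2*y + 12 is:
H = [[-4, -6], [-6, 6]]
Trace = -4 + 6 = 2
Determinant = -4*6 - (-6)^2 = -60
Discriminant = (2)^2 - 4*-60 = 244.0
Eigenvalues: lambda_1 = -6.8102, lambda_2 = 8.8102
The function is not convex.

0


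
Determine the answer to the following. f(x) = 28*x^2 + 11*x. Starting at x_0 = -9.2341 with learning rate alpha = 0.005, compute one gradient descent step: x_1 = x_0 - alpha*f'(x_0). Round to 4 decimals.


We compute the gradient at x_0 and apply the update.
f'(x) = 56*x + 11
f'(-9.2341) = 56*-9.2341 + 11 = -506.1096
x_1 = -9.2341 - 0.005*-506.1096 = -6.7036


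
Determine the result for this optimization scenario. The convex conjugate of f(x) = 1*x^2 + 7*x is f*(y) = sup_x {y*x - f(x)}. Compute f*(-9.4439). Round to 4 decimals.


f*(y) = sup_x {y*x - a*x^2 - b*x} = sup_x {(y-b)*x - a*x^2}
FOC: (y - b) - 2a*x = 0 => x* = (y - b)/(2a)
x* = (-9.4439 - 7)/(2*1) = -8.222
f*(-9.4439) = (y-b)^2/(4a) = (-9.4439 - 7)^2/(4*1)
= 270.4018/4 = 67.6005


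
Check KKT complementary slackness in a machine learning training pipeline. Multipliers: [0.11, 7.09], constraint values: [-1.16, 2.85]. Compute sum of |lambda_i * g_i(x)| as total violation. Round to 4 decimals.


KKT complementary slackness check:
lambda_1 * g_1 = 0.11 * -1.16 = -0.1276
lambda_2 * g_2 = 7.09 * 2.85 = 20.2065
Total violation = 0.1276 + 20.2065 = 20.3341


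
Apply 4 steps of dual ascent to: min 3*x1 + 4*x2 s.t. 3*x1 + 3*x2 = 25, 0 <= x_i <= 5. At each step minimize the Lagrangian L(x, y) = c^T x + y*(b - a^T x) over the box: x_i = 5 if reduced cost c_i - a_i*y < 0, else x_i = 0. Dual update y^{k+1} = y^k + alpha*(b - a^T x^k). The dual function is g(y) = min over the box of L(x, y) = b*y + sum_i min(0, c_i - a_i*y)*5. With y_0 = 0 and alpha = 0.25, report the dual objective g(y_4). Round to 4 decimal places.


Dual ascent for LP: min 3*x1 + 4*x2, 3*x1 + 3*x2 = 25, 0 <= x_i <= 5
Step 1: y^k = 0.0, reduced costs: (3.0, 4.0)
  x^k = (0.0, 0.0), subgradient = b - a^T x = 25.0
  y^{k+1} = 0.0 + 0.25*25.0 = 6.25
Step 2: y^k = 6.25, reduced costs: (-15.75, -14.75)
  x^k = (5.0, 5.0), subgradient = b - a^T x = -5.0
  y^{k+1} = 6.25 + 0.25*-5.0 = 5.0
Step 3: y^k = 5.0, reduced costs: (-12.0, -11.0)
  x^k = (5.0, 5.0), subgradient = b - a^T x = -5.0
  y^{k+1} = 5.0 + 0.25*-5.0 = 3.75
Step 4: y^k = 3.75, reduced costs: (-8.25, -7.25)
  x^k = (5.0, 5.0), subgradient = b - a^T x = -5.0
  y^{k+1} = 3.75 + 0.25*-5.0 = 2.5
Dual objective at y_4 = 2.5: reduced costs (-4.5, -3.5), box minimizer x = (5.0, 5.0)
g(y_4) = b*y + (c1 - a1*y)*x1 + (c2 - a2*y)*x2 = 25*2.5 + (-4.5)*5.0 + (-3.5)*5.0 = 62.5 - 22.5 - 17.5 = 22.5


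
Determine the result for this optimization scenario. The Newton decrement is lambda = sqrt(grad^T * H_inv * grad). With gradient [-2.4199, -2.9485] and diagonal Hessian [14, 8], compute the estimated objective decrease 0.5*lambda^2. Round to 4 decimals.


Step 1: H is diagonal, so H^(-1) * g = [-0.1729, -0.3686].
Step 2: g^T H^(-1) g = sum_i g_i^2 / H_ii
  = (-2.4199)^2/14 + (-2.9485)^2/8
  = 0.4183 + 1.0867 = 1.505
Step 3: Objective decrease = 0.5 * g^T H^(-1) g = 0.7525


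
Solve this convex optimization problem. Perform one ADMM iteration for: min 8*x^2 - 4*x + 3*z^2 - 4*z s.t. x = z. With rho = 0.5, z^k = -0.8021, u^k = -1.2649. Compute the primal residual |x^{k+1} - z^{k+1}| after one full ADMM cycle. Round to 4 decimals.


ADMM iteration with rho = 0.5, z^k = -0.8021, u^k = -1.2649
Step 1: x-update.
Minimize 8*x^2 - 4*x + (0.5/2)*(x + 0.8021 - 1.2649)^2
FOC: (2*8 + 0.5)*x = 4 + 0.5*(-0.8021 + 1.2649)
x^{k+1} = 0.2564
Step 2: z-update.
Minimize 3*z^2 - 4*z + (0.5/2)*(0.2564 - z - 1.2649)^2
FOC: (2*3 + 0.5)*z = 4 + 0.5*(0.2564 - 1.2649)
z^{k+1} = 0.5378
Step 3: u-update.
u^{k+1} = -1.2649 + 0.2564 - 0.5378 = -1.5463
Step 4: Primal residual = |0.2564 - 0.5378| = 0.2814


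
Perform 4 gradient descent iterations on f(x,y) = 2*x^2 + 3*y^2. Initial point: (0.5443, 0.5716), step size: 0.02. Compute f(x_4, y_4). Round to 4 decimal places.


Gradient descent on f(x,y) = 2*x^2 + 3*y^2.
Starting point: (0.5443, 0.5716), alpha = 0.02
Step 1: grad_x = 2*2*0.5443 = 2.1772, grad_y = 2*3*0.5716 = 3.4296
  x_1 = 0.5443 - 0.02*2.1772 = 0.5008
  y_1 = 0.5716 - 0.02*3.4296 = 0.503
Step 2: grad_x = 2*2*0.5008 = 2.003, grad_y = 2*3*0.503 = 3.018
  x_2 = 0.5008 - 0.02*2.003 = 0.4607
  y_2 = 0.503 - 0.02*3.018 = 0.4426
Step 3: grad_x = 2*2*0.4607 = 1.8428, grad_y = 2*3*0.4426 = 2.6559
  x_3 = 0.4607 - 0.02*1.8428 = 0.4238
  y_3 = 0.4426 - 0.02*2.6559 = 0.3895
Step 4: grad_x = 2*2*0.4238 = 1.6954, grad_y = 2*3*0.3895 = 2.3372
  x_4 = 0.4238 - 0.02*1.6954 = 0.3899
  y_4 = 0.3895 - 0.02*2.3372 = 0.3428
f(0.3899, 0.3428) = 2*0.3899^2 + 3*0.3428^2 = 0.6566


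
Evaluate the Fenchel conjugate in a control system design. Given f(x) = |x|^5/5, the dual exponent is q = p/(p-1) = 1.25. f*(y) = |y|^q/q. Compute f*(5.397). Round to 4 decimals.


The conjugate exponent q satisfies 1/p + 1/q = 1.
p = 5, so q = 5/(5 - 1) = 1.25
|y|^q = 5.397^1.25 = 8.226
f*(5.397) = 8.226 / 1.25 = 6.5808


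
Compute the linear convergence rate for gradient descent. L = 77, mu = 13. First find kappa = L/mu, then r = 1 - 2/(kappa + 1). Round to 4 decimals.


Step 1: Compute the condition number.
kappa = L/mu = 77/13 = 5.9231
Step 2: Compute the convergence rate.
r = 1 - 2/(kappa + 1) = 1 - 2*mu/(L + mu) = (L - mu)/(L + mu) = 64/90 = 0.7111


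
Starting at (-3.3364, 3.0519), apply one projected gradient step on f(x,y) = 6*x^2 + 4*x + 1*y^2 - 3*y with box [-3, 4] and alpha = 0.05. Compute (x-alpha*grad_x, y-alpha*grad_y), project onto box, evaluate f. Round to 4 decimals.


Step 1: Compute gradient at (-3.3364, 3.0519).
grad_x = 2*6*-3.3364 + 4 = -36.0368
grad_y = 2*1*3.0519 - 3 = 3.1038
Step 2: Gradient step.
x_raw = -3.3364 - 0.05*-36.0368 = -1.5346
y_raw = 3.0519 - 0.05*3.1038 = 2.8967
Step 3: Project onto [-3, 4].
x_proj = clip(-1.5346) = -1.5346
y_proj = clip(2.8967) = 2.8967
Step 4: Evaluate f.
f(-1.5346, 2.8967) = 7.6918


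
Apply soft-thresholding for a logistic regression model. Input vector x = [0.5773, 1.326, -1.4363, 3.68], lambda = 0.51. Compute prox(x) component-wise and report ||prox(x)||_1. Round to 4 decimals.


Soft-thresholding with lambda = 0.51:
prox(0.5773) = sign(0.5773)*max(|0.5773| - 0.51, 0) = 0.0673
prox(1.326) = sign(1.326)*max(|1.326| - 0.51, 0) = 0.816
prox(-1.4363) = sign(-1.4363)*max(|-1.4363| - 0.51, 0) = -0.9263
prox(3.68) = sign(3.68)*max(|3.68| - 0.51, 0) = 3.17
prox(x) = [0.0673, 0.816, -0.9263, 3.17]
||prox(x)||_1 = 0.0673 + 0.816 + 0.9263 + 3.17 = 4.9796


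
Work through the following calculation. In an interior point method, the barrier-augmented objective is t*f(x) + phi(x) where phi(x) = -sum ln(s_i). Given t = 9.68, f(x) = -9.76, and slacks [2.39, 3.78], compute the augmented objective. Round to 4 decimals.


Step 1: Compute log-barrier.
ln values: [0.8713, 1.3297]
phi = -(0.8713 + 1.3297) = -2.201
Step 2: Compute augmented objective.
t*f(x) = 9.68*-9.76 = -94.4768
Total = -94.4768 - 2.201 = -96.6778


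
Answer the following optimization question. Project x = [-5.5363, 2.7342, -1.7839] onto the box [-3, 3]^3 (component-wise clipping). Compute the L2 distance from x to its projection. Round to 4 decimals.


Project each component onto [-3, 3].
clip(-5.5363) = -3.0, clip(2.7342) = 2.7342, clip(-1.7839) = -1.7839
Projection = [-3.0, 2.7342, -1.7839]
Squared diffs: [6.4328, 0.0, 0.0]
Distance = sqrt(6.4328) = 2.5363


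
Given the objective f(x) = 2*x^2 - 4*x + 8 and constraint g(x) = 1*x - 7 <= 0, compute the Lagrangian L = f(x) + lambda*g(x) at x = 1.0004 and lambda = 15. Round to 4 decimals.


Step 1: Evaluate f(x).
f(1.0004) = 2*1.0004^2 - 4*1.0004 + 8 = 6.0
Step 2: Evaluate g(x).
g(1.0004) = 1*1.0004 - 7 = -5.9996
Step 3: Compute Lagrangian.
L = 6.0 + 15*-5.9996 = -83.994


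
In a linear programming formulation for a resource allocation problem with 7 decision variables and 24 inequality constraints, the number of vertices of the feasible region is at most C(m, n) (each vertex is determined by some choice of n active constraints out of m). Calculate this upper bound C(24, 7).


Each vertex corresponds to some choice of n active constraints out of m, so the number of vertices is at most C(m, n) = m! / (n!(m-n)!).
m = 24, n = 7
Numerator: 24 * 23 * 22 * 21 * 20 * 19 * 18
Denominator: 7! = 5040
C(24, 7) = 346104


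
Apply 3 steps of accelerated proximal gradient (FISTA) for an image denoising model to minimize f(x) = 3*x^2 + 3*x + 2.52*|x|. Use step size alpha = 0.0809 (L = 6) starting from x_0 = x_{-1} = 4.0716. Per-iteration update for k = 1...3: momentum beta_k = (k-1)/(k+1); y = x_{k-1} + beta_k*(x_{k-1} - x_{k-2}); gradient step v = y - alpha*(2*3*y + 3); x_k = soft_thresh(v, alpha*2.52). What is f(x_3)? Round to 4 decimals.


FISTA on f(x) = 3*x^2 + 3*x + 2.52*|x|
L = 6, alpha = 0.0809
Iteration 1: beta = 0.0, y = 4.0716 + 0.0*(4.0716 - 4.0716) = 4.0716
  grad(y) = 27.4296, v = y - alpha*grad = 1.8525
  prox(v) = soft_thresh(1.8525, 0.2039) = 1.6487
Iteration 2: beta = 0.3333, y = 1.6487 + 0.3333*(1.6487 - 4.0716) = 0.841
  grad(y) = 8.0462, v = y - alpha*grad = 0.1901
  prox(v) = soft_thresh(0.1901, 0.2039) = 0.0
Iteration 3: beta = 0.5, y = 0.0 + 0.5*(0.0 - 1.6487) = -0.8243
  grad(y) = -1.946, v = y - alpha*grad = -0.6669
  prox(v) = soft_thresh(-0.6669, 0.2039) = -0.463
f(x_3) = 3*(-0.463)^2 + 3*(-0.463) + 2.52*|-0.463| = 0.421


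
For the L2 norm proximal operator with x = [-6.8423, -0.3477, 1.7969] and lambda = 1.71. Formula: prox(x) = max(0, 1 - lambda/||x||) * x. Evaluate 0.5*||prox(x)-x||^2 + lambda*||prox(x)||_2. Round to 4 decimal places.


Step 1: Compute ||x||.
||x|| = 7.0829
Step 2: Compute scaling factor.
scale = max(0, 1 - 1.71/7.0829) = 0.7586
Step 3: prox(x) = [-5.1904, -0.2638, 1.3631]
||prox(x)|| = 5.3729
Step 4: Proximal objective.
0.5*||prox-x||^2 = 1.4621
lambda*||prox|| = 9.1877
Total = 10.6496


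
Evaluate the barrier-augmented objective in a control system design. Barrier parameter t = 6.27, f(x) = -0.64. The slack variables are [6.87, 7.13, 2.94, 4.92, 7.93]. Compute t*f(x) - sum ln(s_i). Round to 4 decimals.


Step 1: Compute log-barrier.
ln values: [1.9272, 1.9643, 1.0784, 1.5933, 2.0707]
phi = -(1.9272 + 1.9643 + 1.0784 + 1.5933 + 2.0707) = -8.6338
Step 2: Compute augmented objective.
t*f(x) = 6.27*-0.64 = -4.0128
Total = -4.0128 - 8.6338 = -12.6466


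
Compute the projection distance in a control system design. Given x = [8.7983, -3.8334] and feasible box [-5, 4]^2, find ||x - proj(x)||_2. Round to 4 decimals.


Project each component onto [-5, 4].
clip(8.7983) = 4.0, clip(-3.8334) = -3.8334
Projection = [4.0, -3.8334]
Squared diffs: [23.0237, 0.0]
Distance = sqrt(23.0237) = 4.7983


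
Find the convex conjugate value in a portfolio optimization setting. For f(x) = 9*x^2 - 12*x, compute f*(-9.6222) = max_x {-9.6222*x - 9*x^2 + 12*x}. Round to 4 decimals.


f*(y) = sup_x {y*x - a*x^2 - b*x} = sup_x {(y-b)*x - a*x^2}
FOC: (y - b) - 2a*x = 0 => x* = (y - b)/(2a)
x* = (-9.6222 + 12)/(2*9) = 0.1321
f*(-9.6222) = (y-b)^2/(4a) = (-9.6222 + 12)^2/(4*9)
= 5.6539/36 = 0.1571


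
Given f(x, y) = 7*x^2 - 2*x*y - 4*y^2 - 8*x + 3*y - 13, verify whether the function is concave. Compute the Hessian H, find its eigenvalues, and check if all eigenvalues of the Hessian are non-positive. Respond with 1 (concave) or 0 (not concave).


The Hessian of f(x,y) = 7*x^2 - 2*x*y - 4*y^2 - 8*x + 3*y - 13 is:
H = [[14, -2], [-2, -8]]
Trace = 14 - 8 = 6
Determinant = 14*-8 - (-2)^2 = -116
Discriminant = (6)^2 - 4*-116 = 500.0
Eigenvalues: lambda_1 = -8.1803, lambda_2 = 14.1803
The function is not concave.

0


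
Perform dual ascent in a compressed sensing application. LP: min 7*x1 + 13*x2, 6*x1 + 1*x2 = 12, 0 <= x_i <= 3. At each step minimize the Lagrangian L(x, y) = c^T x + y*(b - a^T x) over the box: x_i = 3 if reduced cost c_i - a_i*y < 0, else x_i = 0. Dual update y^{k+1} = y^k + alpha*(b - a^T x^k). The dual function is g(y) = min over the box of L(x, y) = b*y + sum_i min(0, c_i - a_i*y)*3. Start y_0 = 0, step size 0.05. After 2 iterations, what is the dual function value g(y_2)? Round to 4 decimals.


Dual ascent for LP: min 7*x1 + 13*x2, 6*x1 + 1*x2 = 12, 0 <= x_i <= 3
Step 1: y^k = 0.0, reduced costs: (7.0, 13.0)
  x^k = (0.0, 0.0), subgradient = b - a^T x = 12.0
  y^{k+1} = 0.0 + 0.05*12.0 = 0.6
Step 2: y^k = 0.6, reduced costs: (3.4, 12.4)
  x^k = (0.0, 0.0), subgradient = b - a^T x = 12.0
  y^{k+1} = 0.6 + 0.05*12.0 = 1.2
Dual objective at y_2 = 1.2: reduced costs (-0.2, 11.8), box minimizer x = (3.0, 0.0)
g(y_2) = b*y + (c1 - a1*y)*x1 + (c2 - a2*y)*x2 = 12*1.2 + (-0.2)*3.0 + 11.8*0.0 = 14.4 - 0.6 + 0.0 = 13.8


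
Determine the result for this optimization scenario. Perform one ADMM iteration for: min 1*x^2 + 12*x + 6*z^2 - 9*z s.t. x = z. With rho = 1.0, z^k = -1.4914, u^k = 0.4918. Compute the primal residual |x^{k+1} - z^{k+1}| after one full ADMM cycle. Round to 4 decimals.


ADMM iteration with rho = 1.0, z^k = -1.4914, u^k = 0.4918
Step 1: x-update.
Minimize 1*x^2 + 12*x + (1.0/2)*(x + 1.4914 + 0.4918)^2
FOC: (2*1 + 1.0)*x = -12 + 1.0*(-1.4914 - 0.4918)
x^{k+1} = -4.6611
Step 2: z-update.
Minimize 6*z^2 - 9*z + (1.0/2)*(-4.6611 - z + 0.4918)^2
FOC: (2*6 + 1.0)*z = 9 + 1.0*(-4.6611 + 0.4918)
z^{k+1} = 0.3716
Step 3: u-update.
u^{k+1} = 0.4918 - 4.6611 - 0.3716 = -4.5409
Step 4: Primal residual = |-4.6611 - 0.3716| = 5.0327


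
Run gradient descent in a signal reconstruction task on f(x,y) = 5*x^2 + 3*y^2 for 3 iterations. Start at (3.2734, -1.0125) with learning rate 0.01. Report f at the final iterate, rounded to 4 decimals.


Gradient descent on f(x,y) = 5*x^2 + 3*y^2.
Starting point: (3.2734, -1.0125), alpha = 0.01
Step 1: grad_x = 2*5*3.2734 = 32.734, grad_y = 2*3*-1.0125 = -6.075
  x_1 = 3.2734 - 0.01*32.734 = 2.9461
  y_1 = -1.0125 - 0.01*-6.075 = -0.9518
Step 2: grad_x = 2*5*2.9461 = 29.4606, grad_y = 2*3*-0.9518 = -5.7105
  x_2 = 2.9461 - 0.01*29.4606 = 2.6515
  y_2 = -0.9518 - 0.01*-5.7105 = -0.8946
Step 3: grad_x = 2*5*2.6515 = 26.5145, grad_y = 2*3*-0.8946 = -5.3679
  x_3 = 2.6515 - 0.01*26.5145 = 2.3863
  y_3 = -0.8946 - 0.01*-5.3679 = -0.841
f(2.3863, -0.841) = 5*2.3863^2 + 3*(-0.841)^2 = 30.594


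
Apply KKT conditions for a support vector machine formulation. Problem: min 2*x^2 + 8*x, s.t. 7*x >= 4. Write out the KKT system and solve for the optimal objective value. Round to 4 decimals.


Step 1: Try lambda = 0 (constraint inactive).
x_unc = -8/(2*2) = -2.0
Check: 7*-2.0 = -14.0 < 4 -- violated!
Step 2: Constraint must be active: 7*x = 4
x* = 4/7 = 0.5714 (rounded; the exact value 4/7 is used below)
lambda = (2*2*(4/7) + 8)/7 = 1.4694
Step 3: Compute optimal value.
f(x*) = 2*(4/7)^2 + 8*(4/7) = 5.2245


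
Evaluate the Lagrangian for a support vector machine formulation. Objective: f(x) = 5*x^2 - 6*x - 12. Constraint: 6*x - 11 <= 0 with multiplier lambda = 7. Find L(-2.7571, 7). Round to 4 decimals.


Step 1: Evaluate f(x).
f(-2.7571) = 5*(-2.7571)^2 - 6*(-2.7571) - 12 = 42.5506
Step 2: Evaluate g(x).
g(-2.7571) = 6*-2.7571 - 11 = -27.5426
Step 3: Compute Lagrangian.
L = 42.5506 + 7*-27.5426 = -150.2476


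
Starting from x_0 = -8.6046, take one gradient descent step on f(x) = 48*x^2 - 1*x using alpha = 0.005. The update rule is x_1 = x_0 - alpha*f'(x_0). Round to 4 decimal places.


We compute the gradient at x_0 and apply the update.
f'(x) = 96*x - 1
f'(-8.6046) = 96*-8.6046 - 1 = -827.0416
x_1 = -8.6046 - 0.005*-827.0416 = -4.4694


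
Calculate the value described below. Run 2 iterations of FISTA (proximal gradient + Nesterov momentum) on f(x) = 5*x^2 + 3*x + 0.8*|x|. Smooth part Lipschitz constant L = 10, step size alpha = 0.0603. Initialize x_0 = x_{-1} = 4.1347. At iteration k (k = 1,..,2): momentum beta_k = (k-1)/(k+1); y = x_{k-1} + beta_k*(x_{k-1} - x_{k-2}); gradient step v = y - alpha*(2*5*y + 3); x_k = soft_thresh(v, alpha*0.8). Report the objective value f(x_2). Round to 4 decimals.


FISTA on f(x) = 5*x^2 + 3*x + 0.8*|x|
L = 10, alpha = 0.0603
Iteration 1: beta = 0.0, y = 4.1347 + 0.0*(4.1347 - 4.1347) = 4.1347
  grad(y) = 44.347, v = y - alpha*grad = 1.4606
  prox(v) = soft_thresh(1.4606, 0.0482) = 1.4123
Iteration 2: beta = 0.3333, y = 1.4123 + 0.3333*(1.4123 - 4.1347) = 0.5049
  grad(y) = 8.0488, v = y - alpha*grad = 0.0195
  prox(v) = soft_thresh(0.0195, 0.0482) = 0.0
f(x_2) = 5*0.0^2 + 3*0.0 + 0.8*|0.0| = 0.0


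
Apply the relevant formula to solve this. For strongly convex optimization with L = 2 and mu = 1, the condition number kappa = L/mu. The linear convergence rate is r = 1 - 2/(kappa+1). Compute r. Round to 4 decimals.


Step 1: Compute the condition number.
kappa = L/mu = 2/1 = 2.0
Step 2: Compute the convergence rate.
r = 1 - 2/(kappa + 1) = 1 - 2*mu/(L + mu) = (L - mu)/(L + mu) = 1/3 = 0.3333


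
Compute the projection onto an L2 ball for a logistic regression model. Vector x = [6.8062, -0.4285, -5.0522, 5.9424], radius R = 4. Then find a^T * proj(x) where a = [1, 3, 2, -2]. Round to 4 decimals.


Step 1: Compute ||x|| (intermediates to 6 decimals).
||x|| = sqrt(6.8062^2 + (-0.4285)^2 + (-5.0522)^2 + 5.9424^2) = 10.360734
Step 2: Project.
Since ||x|| > R, scale = R/||x|| = 4/10.360734 = 0.386073, proj(x) = scale * x
proj(x) = [2.62769, -0.165432, -1.950518, 2.2942]
Step 3: Dot product.
a^T * proj(x) = 1*2.62769 + 3*(-0.165432) + 2*(-1.950518) - 2*2.2942 = -6.358


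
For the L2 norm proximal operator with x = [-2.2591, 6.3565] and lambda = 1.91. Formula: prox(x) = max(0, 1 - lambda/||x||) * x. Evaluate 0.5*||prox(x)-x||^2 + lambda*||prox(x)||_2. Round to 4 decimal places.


Step 1: Compute ||x||.
||x|| = 6.746
Step 2: Compute scaling factor.
scale = max(0, 1 - 1.91/6.746) = 0.7169
Step 3: prox(x) = [-1.6195, 4.5568]
||prox(x)|| = 4.836
Step 4: Proximal objective.
0.5*||prox-x||^2 = 1.8241
lambda*||prox|| = 9.2368
Total = 11.0608


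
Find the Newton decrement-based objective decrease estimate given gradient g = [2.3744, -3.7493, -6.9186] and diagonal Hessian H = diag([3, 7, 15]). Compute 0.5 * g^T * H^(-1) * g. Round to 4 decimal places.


Step 1: H is diagonal, so H^(-1) * g = [0.7915, -0.5356, -0.4612].
Step 2: g^T H^(-1) g = sum_i g_i^2 / H_ii
  = (2.3744)^2/3 + (-3.7493)^2/7 + (-6.9186)^2/15
  = 1.8793 + 2.0082 + 3.1911 = 7.0786
Step 3: Objective decrease = 0.5 * g^T H^(-1) g = 3.5393


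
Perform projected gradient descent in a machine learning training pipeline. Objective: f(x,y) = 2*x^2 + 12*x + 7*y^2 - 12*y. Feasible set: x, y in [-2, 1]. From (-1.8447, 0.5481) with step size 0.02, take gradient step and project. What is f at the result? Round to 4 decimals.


Step 1: Compute gradient at (-1.8447, 0.5481).
grad_x = 2*2*-1.8447 + 12 = 4.6212
grad_y = 2*7*0.5481 - 12 = -4.3266
Step 2: Gradient step.
x_raw = -1.8447 - 0.02*4.6212 = -1.9371
y_raw = 0.5481 - 0.02*-4.3266 = 0.6346
Step 3: Project onto [-2, 1].
x_proj = clip(-1.9371) = -1.9371
y_proj = clip(0.6346) = 0.6346
Step 4: Evaluate f.
f(-1.9371, 0.6346) = -20.5369


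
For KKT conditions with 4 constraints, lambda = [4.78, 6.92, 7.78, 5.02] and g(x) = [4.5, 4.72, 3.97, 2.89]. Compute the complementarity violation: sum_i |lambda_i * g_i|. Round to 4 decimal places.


KKT complementary slackness check:
lambda_1 * g_1 = 4.78 * 4.5 = 21.51
lambda_2 * g_2 = 6.92 * 4.72 = 32.6624
lambda_3 * g_3 = 7.78 * 3.97 = 30.8866
lambda_4 * g_4 = 5.02 * 2.89 = 14.5078
Total violation = 21.51 + 32.6624 + 30.8866 + 14.5078 = 99.5668


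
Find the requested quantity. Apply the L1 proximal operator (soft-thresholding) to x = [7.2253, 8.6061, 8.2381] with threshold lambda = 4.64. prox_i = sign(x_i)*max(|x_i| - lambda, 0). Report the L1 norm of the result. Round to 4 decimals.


Soft-thresholding with lambda = 4.64:
prox(7.2253) = sign(7.2253)*max(|7.2253| - 4.64, 0) = 2.5853
prox(8.6061) = sign(8.6061)*max(|8.6061| - 4.64, 0) = 3.9661
prox(8.2381) = sign(8.2381)*max(|8.2381| - 4.64, 0) = 3.5981
prox(x) = [2.5853, 3.9661, 3.5981]
||prox(x)||_1 = 2.5853 + 3.9661 + 3.5981 = 10.1495


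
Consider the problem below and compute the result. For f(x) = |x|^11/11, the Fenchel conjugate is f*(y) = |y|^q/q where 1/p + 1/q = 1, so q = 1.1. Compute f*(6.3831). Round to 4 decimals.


The conjugate exponent q satisfies 1/p + 1/q = 1.
p = 11, so q = 11/(11 - 1) = 1.1
|y|^q = 6.3831^1.1 = 7.6831
f*(6.3831) = 7.6831 / 1.1 = 6.9846


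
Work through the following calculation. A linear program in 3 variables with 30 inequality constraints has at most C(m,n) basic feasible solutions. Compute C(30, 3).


Each vertex corresponds to some choice of n active constraints out of m, so the number of vertices is at most C(m, n) = m! / (n!(m-n)!).
m = 30, n = 3
Numerator: 30 * 29 * 28
Denominator: 3! = 6
C(30, 3) = 4060


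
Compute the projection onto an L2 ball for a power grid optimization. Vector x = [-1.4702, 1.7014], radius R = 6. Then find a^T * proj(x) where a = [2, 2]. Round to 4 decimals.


Step 1: Compute ||x|| (intermediates to 6 decimals).
||x|| = sqrt((-1.4702)^2 + 1.7014^2) = 2.248611
Step 2: Project.
Since ||x|| <= R, proj = x (no scaling needed).
proj(x) = [-1.4702, 1.7014]
Step 3: Dot product.
a^T * proj(x) = 2*(-1.4702) + 2*1.7014 = 0.4624


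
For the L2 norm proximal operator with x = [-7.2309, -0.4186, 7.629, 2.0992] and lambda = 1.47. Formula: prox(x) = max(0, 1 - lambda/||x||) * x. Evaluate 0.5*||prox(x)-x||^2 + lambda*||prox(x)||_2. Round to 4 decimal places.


Step 1: Compute ||x||.
||x|| = 10.727
Step 2: Compute scaling factor.
scale = max(0, 1 - 1.47/10.727) = 0.863
Step 3: prox(x) = [-6.24, -0.3612, 6.5835, 1.8115]
||prox(x)|| = 9.257
Step 4: Proximal objective.
0.5*||prox-x||^2 = 1.0805
lambda*||prox|| = 13.6078
Total = 14.6883


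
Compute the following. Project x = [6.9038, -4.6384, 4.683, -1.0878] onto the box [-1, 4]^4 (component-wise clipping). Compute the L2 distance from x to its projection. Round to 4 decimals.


Project each component onto [-1, 4].
clip(6.9038) = 4.0, clip(-4.6384) = -1.0, clip(4.683) = 4.0, clip(-1.0878) = -1.0
Projection = [4.0, -1.0, 4.0, -1.0]
Squared diffs: [8.4321, 13.238, 0.4665, 0.0077]
Distance = sqrt(22.1443) = 4.7058


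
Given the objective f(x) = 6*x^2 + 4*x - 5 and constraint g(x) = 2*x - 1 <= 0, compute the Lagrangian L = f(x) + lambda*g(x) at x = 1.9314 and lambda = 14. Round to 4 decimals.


Step 1: Evaluate f(x).
f(1.9314) = 6*1.9314^2 + 4*1.9314 - 5 = 25.1074
Step 2: Evaluate g(x).
g(1.9314) = 2*1.9314 - 1 = 2.8628
Step 3: Compute Lagrangian.
L = 25.1074 + 14*2.8628 = 65.1866


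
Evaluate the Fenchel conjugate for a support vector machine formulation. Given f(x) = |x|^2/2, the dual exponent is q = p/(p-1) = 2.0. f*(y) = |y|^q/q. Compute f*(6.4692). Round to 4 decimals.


The conjugate exponent q satisfies 1/p + 1/q = 1.
p = 2, so q = 2/(2 - 1) = 2.0
|y|^q = 6.4692^2.0 = 41.8505
f*(6.4692) = 41.8505 / 2.0 = 20.9253


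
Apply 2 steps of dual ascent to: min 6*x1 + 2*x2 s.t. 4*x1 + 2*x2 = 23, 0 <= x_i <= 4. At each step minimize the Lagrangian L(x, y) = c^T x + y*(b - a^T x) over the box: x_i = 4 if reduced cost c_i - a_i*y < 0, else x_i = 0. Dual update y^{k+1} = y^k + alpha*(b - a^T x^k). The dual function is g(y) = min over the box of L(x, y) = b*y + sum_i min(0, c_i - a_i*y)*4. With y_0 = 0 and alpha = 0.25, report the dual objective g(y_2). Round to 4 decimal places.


Dual ascent for LP: min 6*x1 + 2*x2, 4*x1 + 2*x2 = 23, 0 <= x_i <= 4
Step 1: y^k = 0.0, reduced costs: (6.0, 2.0)
  x^k = (0.0, 0.0), subgradient = b - a^T x = 23.0
  y^{k+1} = 0.0 + 0.25*23.0 = 5.75
Step 2: y^k = 5.75, reduced costs: (-17.0, -9.5)
  x^k = (4.0, 4.0), subgradient = b - a^T x = -1.0
  y^{k+1} = 5.75 + 0.25*-1.0 = 5.5
Dual objective at y_2 = 5.5: reduced costs (-16.0, -9.0), box minimizer x = (4.0, 4.0)
g(y_2) = b*y + (c1 - a1*y)*x1 + (c2 - a2*y)*x2 = 23*5.5 + (-16.0)*4.0 + (-9.0)*4.0 = 126.5 - 64.0 - 36.0 = 26.5


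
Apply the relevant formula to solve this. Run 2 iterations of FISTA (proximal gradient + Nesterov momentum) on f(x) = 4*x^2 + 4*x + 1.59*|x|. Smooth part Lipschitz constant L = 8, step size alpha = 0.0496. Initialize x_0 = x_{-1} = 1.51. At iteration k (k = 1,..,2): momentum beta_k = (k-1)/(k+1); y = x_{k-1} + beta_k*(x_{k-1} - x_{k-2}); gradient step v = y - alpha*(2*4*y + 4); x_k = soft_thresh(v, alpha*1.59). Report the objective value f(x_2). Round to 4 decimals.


FISTA on f(x) = 4*x^2 + 4*x + 1.59*|x|
L = 8, alpha = 0.0496
Iteration 1: beta = 0.0, y = 1.51 + 0.0*(1.51 - 1.51) = 1.51
  grad(y) = 16.08, v = y - alpha*grad = 0.7124
  prox(v) = soft_thresh(0.7124, 0.0789) = 0.6336
Iteration 2: beta = 0.3333, y = 0.6336 + 0.3333*(0.6336 - 1.51) = 0.3414
  grad(y) = 6.7314, v = y - alpha*grad = 0.0075
  prox(v) = soft_thresh(0.0075, 0.0789) = 0.0
f(x_2) = 4*0.0^2 + 4*0.0 + 1.59*|0.0| = 0.0


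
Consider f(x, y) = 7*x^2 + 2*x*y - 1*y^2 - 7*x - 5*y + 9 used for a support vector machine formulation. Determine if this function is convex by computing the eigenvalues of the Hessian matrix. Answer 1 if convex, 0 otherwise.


The Hessian of f(x,y) = 7*x^2 + 2*x*y - 1*y^2 - 7*x - 5*y + 9 is:
H = [[14, 2], [2, -2]]
Trace = 14 - 2 = 12
Determinant = 14*-2 - (2)^2 = -32
Discriminant = (12)^2 - 4*-32 = 272.0
Eigenvalues: lambda_1 = -2.2462, lambda_2 = 14.2462
The function is not convex.

0


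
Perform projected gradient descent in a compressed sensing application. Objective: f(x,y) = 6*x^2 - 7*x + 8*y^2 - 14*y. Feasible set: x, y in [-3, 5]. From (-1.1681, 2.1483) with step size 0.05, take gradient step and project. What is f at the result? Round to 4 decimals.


Step 1: Compute gradient at (-1.1681, 2.1483).
grad_x = 2*6*-1.1681 - 7 = -21.0172
grad_y = 2*8*2.1483 - 14 = 20.3728
Step 2: Gradient step.
x_raw = -1.1681 - 0.05*-21.0172 = -0.1172
y_raw = 2.1483 - 0.05*20.3728 = 1.1297
Step 3: Project onto [-3, 5].
x_proj = clip(-0.1172) = -0.1172
y_proj = clip(1.1297) = 1.1297
Step 4: Evaluate f.
f(-0.1172, 1.1297) = -4.703


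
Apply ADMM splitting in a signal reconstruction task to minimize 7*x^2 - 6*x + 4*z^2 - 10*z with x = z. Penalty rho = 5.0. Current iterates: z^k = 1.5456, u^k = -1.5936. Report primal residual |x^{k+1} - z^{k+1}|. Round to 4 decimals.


ADMM iteration with rho = 5.0, z^k = 1.5456, u^k = -1.5936
Step 1: x-update.
Minimize 7*x^2 - 6*x + (5.0/2)*(x - 1.5456 - 1.5936)^2
FOC: (2*7 + 5.0)*x = 6 + 5.0*(1.5456 + 1.5936)
x^{k+1} = 1.1419
Step 2: z-update.
Minimize 4*z^2 - 10*z + (5.0/2)*(1.1419 - z - 1.5936)^2
FOC: (2*4 + 5.0)*z = 10 + 5.0*(1.1419 - 1.5936)
z^{k+1} = 0.5955
Step 3: u-update.
u^{k+1} = -1.5936 + 1.1419 - 0.5955 = -1.0472
Step 4: Primal residual = |1.1419 - 0.5955| = 0.5464


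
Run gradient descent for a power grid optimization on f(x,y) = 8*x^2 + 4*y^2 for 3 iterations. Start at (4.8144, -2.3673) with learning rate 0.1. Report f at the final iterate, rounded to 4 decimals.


Gradient descent on f(x,y) = 8*x^2 + 4*y^2.
Starting point: (4.8144, -2.3673), alpha = 0.1
Step 1: grad_x = 2*8*4.8144 = 77.0304, grad_y = 2*4*-2.3673 = -18.9384
  x_1 = 4.8144 - 0.1*77.0304 = -2.8886
  y_1 = -2.3673 - 0.1*-18.9384 = -0.4735
Step 2: grad_x = 2*8*-2.8886 = -46.2182, grad_y = 2*4*-0.4735 = -3.7877
  x_2 = -2.8886 - 0.1*-46.2182 = 1.7332
  y_2 = -0.4735 - 0.1*-3.7877 = -0.0947
Step 3: grad_x = 2*8*1.7332 = 27.7309, grad_y = 2*4*-0.0947 = -0.7575
  x_3 = 1.7332 - 0.1*27.7309 = -1.0399
  y_3 = -0.0947 - 0.1*-0.7575 = -0.0189
f(-1.0399, -0.0189) = 8*(-1.0399)^2 + 4*(-0.0189)^2 = 8.6527


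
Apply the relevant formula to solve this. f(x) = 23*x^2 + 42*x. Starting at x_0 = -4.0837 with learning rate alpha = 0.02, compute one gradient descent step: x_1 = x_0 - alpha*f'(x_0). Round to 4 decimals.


We compute the gradient at x_0 and apply the update.
f'(x) = 46*x + 42
f'(-4.0837) = 46*-4.0837 + 42 = -145.8502
x_1 = -4.0837 - 0.02*-145.8502 = -1.1667


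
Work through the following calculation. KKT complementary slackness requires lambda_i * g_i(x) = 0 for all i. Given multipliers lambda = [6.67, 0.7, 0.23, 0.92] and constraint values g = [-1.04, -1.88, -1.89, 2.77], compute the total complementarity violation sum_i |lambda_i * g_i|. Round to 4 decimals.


KKT complementary slackness check:
lambda_1 * g_1 = 6.67 * -1.04 = -6.9368
lambda_2 * g_2 = 0.7 * -1.88 = -1.316
lambda_3 * g_3 = 0.23 * -1.89 = -0.4347
lambda_4 * g_4 = 0.92 * 2.77 = 2.5484
Total violation = 6.9368 + 1.316 + 0.4347 + 2.5484 = 11.2359


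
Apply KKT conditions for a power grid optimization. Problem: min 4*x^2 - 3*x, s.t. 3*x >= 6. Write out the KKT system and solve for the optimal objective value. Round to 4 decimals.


Step 1: Try lambda = 0 (constraint inactive).
x_unc = 3/(2*4) = 0.375
Check: 3*0.375 = 1.125 < 6 -- violated!
Step 2: Constraint must be active: 3*x = 6
x* = 6/3 = 2.0
lambda = (2*4*2.0 - 3)/3 = 4.3333
Step 3: Compute optimal value.
f(x*) = 4*2.0^2 - 3*2.0 = 10.0


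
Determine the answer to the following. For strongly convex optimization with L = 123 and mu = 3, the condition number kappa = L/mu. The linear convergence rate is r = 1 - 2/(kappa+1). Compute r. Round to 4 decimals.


Step 1: Compute the condition number.
kappa = L/mu = 123/3 = 41.0
Step 2: Compute the convergence rate.
r = 1 - 2/(kappa + 1) = 1 - 2*mu/(L + mu) = (L - mu)/(L + mu) = 120/126 = 0.9524


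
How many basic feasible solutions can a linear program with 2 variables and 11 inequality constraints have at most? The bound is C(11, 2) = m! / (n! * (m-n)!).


Each vertex corresponds to some choice of n active constraints out of m, so the number of vertices is at most C(m, n) = m! / (n!(m-n)!).
m = 11, n = 2
Numerator: 11 * 10
Denominator: 2! = 2
C(11, 2) = 55


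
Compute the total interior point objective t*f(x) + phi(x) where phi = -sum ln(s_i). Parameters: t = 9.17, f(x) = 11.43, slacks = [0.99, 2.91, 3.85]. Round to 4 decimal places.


Step 1: Compute log-barrier.
ln values: [-0.0101, 1.0682, 1.3481]
phi = -(-0.0101 + 1.0682 + 1.3481) = -2.4062
Step 2: Compute augmented objective.
t*f(x) = 9.17*11.43 = 104.8131
Total = 104.8131 - 2.4062 = 102.4069


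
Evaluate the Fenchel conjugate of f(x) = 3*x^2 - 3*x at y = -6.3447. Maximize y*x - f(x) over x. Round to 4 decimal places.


f*(y) = sup_x {y*x - a*x^2 - b*x} = sup_x {(y-b)*x - a*x^2}
FOC: (y - b) - 2a*x = 0 => x* = (y - b)/(2a)
x* = (-6.3447 + 3)/(2*3) = -0.5575
f*(-6.3447) = (y-b)^2/(4a) = (-6.3447 + 3)^2/(4*3)
= 11.187/12 = 0.9323


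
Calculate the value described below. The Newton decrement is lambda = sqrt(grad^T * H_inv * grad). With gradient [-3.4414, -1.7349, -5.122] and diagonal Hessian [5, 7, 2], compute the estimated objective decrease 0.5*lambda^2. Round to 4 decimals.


Step 1: H is diagonal, so H^(-1) * g = [-0.6883, -0.2478, -2.561].
Step 2: g^T H^(-1) g = sum_i g_i^2 / H_ii
  = (-3.4414)^2/5 + (-1.7349)^2/7 + (-5.122)^2/2
  = 2.3686 + 0.43 + 13.1174 = 15.9161
Step 3: Objective decrease = 0.5 * g^T H^(-1) g = 7.958


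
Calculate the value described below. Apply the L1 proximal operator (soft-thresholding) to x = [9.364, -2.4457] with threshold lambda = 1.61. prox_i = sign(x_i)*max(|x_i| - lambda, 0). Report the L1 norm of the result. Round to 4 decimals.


Soft-thresholding with lambda = 1.61:
prox(9.364) = sign(9.364)*max(|9.364| - 1.61, 0) = 7.754
prox(-2.4457) = sign(-2.4457)*max(|-2.4457| - 1.61, 0) = -0.8357
prox(x) = [7.754, -0.8357]
||prox(x)||_1 = 7.754 + 0.8357 = 8.5897
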